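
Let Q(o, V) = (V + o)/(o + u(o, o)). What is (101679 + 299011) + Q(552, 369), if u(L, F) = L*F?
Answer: 40771009187/101752 ≈ 4.0069e+5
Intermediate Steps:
u(L, F) = F*L
Q(o, V) = (V + o)/(o + o²) (Q(o, V) = (V + o)/(o + o*o) = (V + o)/(o + o²))
(101679 + 299011) + Q(552, 369) = (101679 + 299011) + (369 + 552)/(552*(1 + 552)) = 400690 + (1/552)*921/553 = 400690 + (1/552)*(1/553)*921 = 400690 + 307/101752 = 40771009187/101752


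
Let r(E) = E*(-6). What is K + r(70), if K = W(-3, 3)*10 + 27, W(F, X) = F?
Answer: -423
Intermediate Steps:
r(E) = -6*E
K = -3 (K = -3*10 + 27 = -30 + 27 = -3)
K + r(70) = -3 - 6*70 = -3 - 420 = -423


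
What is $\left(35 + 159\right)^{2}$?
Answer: $37636$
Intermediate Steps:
$\left(35 + 159\right)^{2} = 194^{2} = 37636$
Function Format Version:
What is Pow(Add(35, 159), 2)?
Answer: 37636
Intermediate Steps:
Pow(Add(35, 159), 2) = Pow(194, 2) = 37636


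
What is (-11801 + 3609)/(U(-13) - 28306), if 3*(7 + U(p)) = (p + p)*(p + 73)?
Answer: 8192/28833 ≈ 0.28412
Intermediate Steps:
U(p) = -7 + 2*p*(73 + p)/3 (U(p) = -7 + ((p + p)*(p + 73))/3 = -7 + ((2*p)*(73 + p))/3 = -7 + (2*p*(73 + p))/3 = -7 + 2*p*(73 + p)/3)
(-11801 + 3609)/(U(-13) - 28306) = (-11801 + 3609)/((-7 + (2/3)*(-13)**2 + (146/3)*(-13)) - 28306) = -8192/((-7 + (2/3)*169 - 1898/3) - 28306) = -8192/((-7 + 338/3 - 1898/3) - 28306) = -8192/(-527 - 28306) = -8192/(-28833) = -8192*(-1/28833) = 8192/28833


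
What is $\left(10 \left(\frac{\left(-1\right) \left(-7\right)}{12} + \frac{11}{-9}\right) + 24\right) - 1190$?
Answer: $- \frac{21103}{18} \approx -1172.4$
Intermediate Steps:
$\left(10 \left(\frac{\left(-1\right) \left(-7\right)}{12} + \frac{11}{-9}\right) + 24\right) - 1190 = \left(10 \left(7 \cdot \frac{1}{12} + 11 \left(- \frac{1}{9}\right)\right) + 24\right) - 1190 = \left(10 \left(\frac{7}{12} - \frac{11}{9}\right) + 24\right) - 1190 = \left(10 \left(- \frac{23}{36}\right) + 24\right) - 1190 = \left(- \frac{115}{18} + 24\right) - 1190 = \frac{317}{18} - 1190 = - \frac{21103}{18}$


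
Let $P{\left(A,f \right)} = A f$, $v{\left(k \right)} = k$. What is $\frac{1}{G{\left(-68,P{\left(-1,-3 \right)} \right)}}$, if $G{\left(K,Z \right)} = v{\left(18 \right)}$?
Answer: $\frac{1}{18} \approx 0.055556$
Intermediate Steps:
$G{\left(K,Z \right)} = 18$
$\frac{1}{G{\left(-68,P{\left(-1,-3 \right)} \right)}} = \frac{1}{18}$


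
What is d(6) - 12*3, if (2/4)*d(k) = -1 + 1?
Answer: -36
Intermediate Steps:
d(k) = 0 (d(k) = 2*(-1 + 1) = 2*0 = 0)
d(6) - 12*3 = 0 - 12*3 = 0 - 36 = -36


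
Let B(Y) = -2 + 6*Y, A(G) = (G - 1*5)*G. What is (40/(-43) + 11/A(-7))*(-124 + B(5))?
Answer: 23096/301 ≈ 76.731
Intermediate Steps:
A(G) = G*(-5 + G) (A(G) = (G - 5)*G = (-5 + G)*G = G*(-5 + G))
(40/(-43) + 11/A(-7))*(-124 + B(5)) = (40/(-43) + 11/((-7*(-5 - 7))))*(-124 + (-2 + 6*5)) = (40*(-1/43) + 11/((-7*(-12))))*(-124 + (-2 + 30)) = (-40/43 + 11/84)*(-124 + 28) = (-40/43 + 11*(1/84))*(-96) = (-40/43 + 11/84)*(-96) = -2887/3612*(-96) = 23096/301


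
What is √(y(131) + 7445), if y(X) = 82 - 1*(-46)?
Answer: √7573 ≈ 87.023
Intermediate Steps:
y(X) = 128 (y(X) = 82 + 46 = 128)
√(y(131) + 7445) = √(128 + 7445) = √7573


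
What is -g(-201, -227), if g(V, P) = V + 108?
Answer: 93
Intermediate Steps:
g(V, P) = 108 + V
-g(-201, -227) = -(108 - 201) = -1*(-93) = 93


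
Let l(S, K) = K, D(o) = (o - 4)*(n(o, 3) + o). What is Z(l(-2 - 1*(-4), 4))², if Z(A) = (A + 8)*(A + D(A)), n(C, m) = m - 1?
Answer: 2304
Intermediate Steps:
n(C, m) = -1 + m
D(o) = (-4 + o)*(2 + o) (D(o) = (o - 4)*((-1 + 3) + o) = (-4 + o)*(2 + o))
Z(A) = (8 + A)*(-8 + A² - A) (Z(A) = (A + 8)*(A + (-8 + A² - 2*A)) = (8 + A)*(-8 + A² - A))
Z(l(-2 - 1*(-4), 4))² = (-64 + 4³ - 16*4 + 7*4²)² = (-64 + 64 - 64 + 7*16)² = (-64 + 64 - 64 + 112)² = 48² = 2304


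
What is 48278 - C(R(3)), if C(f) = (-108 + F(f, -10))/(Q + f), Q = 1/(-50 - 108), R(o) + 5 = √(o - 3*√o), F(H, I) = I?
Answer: 48278 - 118/(791/158 - √(3 - 3*√3)) ≈ 48256.0 - 6.415*I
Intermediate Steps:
R(o) = -5 + √(o - 3*√o)
Q = -1/158 (Q = 1/(-158) = -1/158 ≈ -0.0063291)
C(f) = -118/(-1/158 + f) (C(f) = (-108 - 10)/(-1/158 + f) = -118/(-1/158 + f))
48278 - C(R(3)) = 48278 - (-18644)/(-1 + 158*(-5 + √(3 - 3*√3))) = 48278 - (-18644)/(-1 + (-790 + 158*√(3 - 3*√3))) = 48278 - (-18644)/(-791 + 158*√(3 - 3*√3)) = 48278 + 18644/(-791 + 158*√(3 - 3*√3))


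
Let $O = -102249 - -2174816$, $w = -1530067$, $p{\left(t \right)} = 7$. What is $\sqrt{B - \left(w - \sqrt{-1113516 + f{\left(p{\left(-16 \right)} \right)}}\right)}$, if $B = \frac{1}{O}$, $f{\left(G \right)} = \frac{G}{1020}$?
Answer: $\frac{\sqrt{1709495486742421185633000 + 2190722324439390 i \sqrt{289625509815}}}{1057009170} \approx 1237.0 + 0.42654 i$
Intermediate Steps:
$f{\left(G \right)} = \frac{G}{1020}$ ($f{\left(G \right)} = G \frac{1}{1020} = \frac{G}{1020}$)
$O = 2072567$ ($O = -102249 + 2174816 = 2072567$)
$B = \frac{1}{2072567} \approx 4.8249 \cdot 10^{-7}$
$\sqrt{B - \left(w - \sqrt{-1113516 + f{\left(p{\left(-16 \right)} \right)}}\right)} = \sqrt{\frac{1}{2072567} + \left(\sqrt{-1113516 + \frac{1}{1020} \cdot 7} - -1530067\right)} = \sqrt{\frac{1}{2072567} + \left(\sqrt{-1113516 + \frac{7}{1020}} + 1530067\right)} = \sqrt{\frac{1}{2072567} + \left(\sqrt{- \frac{1135786313}{1020}} + 1530067\right)} = \sqrt{\frac{1}{2072567} + \left(\frac{i \sqrt{289625509815}}{510} + 1530067\right)} = \sqrt{\frac{1}{2072567} + \left(1530067 + \frac{i \sqrt{289625509815}}{510}\right)} = \sqrt{\frac{3171166371990}{2072567} + \frac{i \sqrt{289625509815}}{510}}$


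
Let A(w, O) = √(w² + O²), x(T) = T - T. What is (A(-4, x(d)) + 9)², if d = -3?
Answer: 169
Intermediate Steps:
x(T) = 0
A(w, O) = √(O² + w²)
(A(-4, x(d)) + 9)² = (√(0² + (-4)²) + 9)² = (√(0 + 16) + 9)² = (√16 + 9)² = (4 + 9)² = 13² = 169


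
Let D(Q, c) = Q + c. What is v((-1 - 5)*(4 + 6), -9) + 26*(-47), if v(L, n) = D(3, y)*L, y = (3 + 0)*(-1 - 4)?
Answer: -502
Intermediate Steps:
y = -15 (y = 3*(-5) = -15)
v(L, n) = -12*L (v(L, n) = (3 - 15)*L = -12*L)
v((-1 - 5)*(4 + 6), -9) + 26*(-47) = -12*(-1 - 5)*(4 + 6) + 26*(-47) = -(-72)*10 - 1222 = -12*(-60) - 1222 = 720 - 1222 = -502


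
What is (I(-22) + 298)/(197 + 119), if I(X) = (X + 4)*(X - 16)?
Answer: 491/158 ≈ 3.1076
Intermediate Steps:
I(X) = (-16 + X)*(4 + X) (I(X) = (4 + X)*(-16 + X) = (-16 + X)*(4 + X))
(I(-22) + 298)/(197 + 119) = ((-64 + (-22)² - 12*(-22)) + 298)/(197 + 119) = ((-64 + 484 + 264) + 298)/316 = (684 + 298)*(1/316) = 982*(1/316) = 491/158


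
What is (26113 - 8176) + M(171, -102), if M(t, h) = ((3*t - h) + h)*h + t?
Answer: -34218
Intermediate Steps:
M(t, h) = t + 3*h*t (M(t, h) = ((-h + 3*t) + h)*h + t = (3*t)*h + t = 3*h*t + t = t + 3*h*t)
(26113 - 8176) + M(171, -102) = (26113 - 8176) + 171*(1 + 3*(-102)) = 17937 + 171*(1 - 306) = 17937 + 171*(-305) = 17937 - 52155 = -34218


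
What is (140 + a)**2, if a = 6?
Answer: 21316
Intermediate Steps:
(140 + a)**2 = (140 + 6)**2 = 146**2 = 21316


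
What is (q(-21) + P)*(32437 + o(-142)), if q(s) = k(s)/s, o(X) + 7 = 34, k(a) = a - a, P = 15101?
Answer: 490238864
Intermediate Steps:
k(a) = 0
o(X) = 27 (o(X) = -7 + 34 = 27)
q(s) = 0 (q(s) = 0/s = 0)
(q(-21) + P)*(32437 + o(-142)) = (0 + 15101)*(32437 + 27) = 15101*32464 = 490238864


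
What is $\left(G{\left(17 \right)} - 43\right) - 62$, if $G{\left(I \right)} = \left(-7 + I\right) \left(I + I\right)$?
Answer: $235$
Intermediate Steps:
$G{\left(I \right)} = 2 I \left(-7 + I\right)$ ($G{\left(I \right)} = \left(-7 + I\right) 2 I = 2 I \left(-7 + I\right)$)
$\left(G{\left(17 \right)} - 43\right) - 62 = \left(2 \cdot 17 \left(-7 + 17\right) - 43\right) - 62 = \left(2 \cdot 17 \cdot 10 - 43\right) - 62 = \left(340 - 43\right) - 62 = 297 - 62 = 235$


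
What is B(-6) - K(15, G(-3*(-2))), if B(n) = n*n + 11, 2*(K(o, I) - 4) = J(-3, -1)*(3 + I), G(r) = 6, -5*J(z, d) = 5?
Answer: 95/2 ≈ 47.500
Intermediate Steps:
J(z, d) = -1 (J(z, d) = -⅕*5 = -1)
K(o, I) = 5/2 - I/2 (K(o, I) = 4 + (-(3 + I))/2 = 4 + (-3 - I)/2 = 4 + (-3/2 - I/2) = 5/2 - I/2)
B(n) = 11 + n² (B(n) = n² + 11 = 11 + n²)
B(-6) - K(15, G(-3*(-2))) = (11 + (-6)²) - (5/2 - ½*6) = (11 + 36) - (5/2 - 3) = 47 - 1*(-½) = 47 + ½ = 95/2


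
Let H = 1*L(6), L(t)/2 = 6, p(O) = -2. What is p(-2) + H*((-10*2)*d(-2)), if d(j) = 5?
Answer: -1202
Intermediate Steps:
L(t) = 12 (L(t) = 2*6 = 12)
H = 12 (H = 1*12 = 12)
p(-2) + H*((-10*2)*d(-2)) = -2 + 12*(-10*2*5) = -2 + 12*(-2*10*5) = -2 + 12*(-20*5) = -2 + 12*(-100) = -2 - 1200 = -1202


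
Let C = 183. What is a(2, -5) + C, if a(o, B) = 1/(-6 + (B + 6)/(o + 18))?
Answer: 21757/119 ≈ 182.83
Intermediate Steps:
a(o, B) = 1/(-6 + (6 + B)/(18 + o))
a(2, -5) + C = (-18 - 1*2)/(102 - 1*(-5) + 6*2) + 183 = (-18 - 2)/(102 + 5 + 12) + 183 = -20/119 + 183 = 21757/119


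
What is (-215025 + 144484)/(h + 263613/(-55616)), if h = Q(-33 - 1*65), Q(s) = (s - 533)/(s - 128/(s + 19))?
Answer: -14935653830592/382626301 ≈ -39035.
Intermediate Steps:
Q(s) = (-533 + s)/(s - 128/(19 + s))
h = 49849/7614 (h = (-10127 + (-33 - 1*65)² - 514*(-33 - 1*65))/(-128 + (-33 - 1*65)² + 19*(-33 - 1*65)) = (-10127 + (-33 - 65)² - 514*(-33 - 65))/(-128 + (-33 - 65)² + 19*(-33 - 65)) = (-10127 + (-98)² - 514*(-98))/(-128 + (-98)² + 19*(-98)) = (-10127 + 9604 + 50372)/(-128 + 9604 - 1862) = 49849/7614 ≈ 6.5470)
(-215025 + 144484)/(h + 263613/(-55616)) = (-215025 + 144484)/(49849/7614 + 263613/(-55616)) = -70541/(49849/7614 + 263613*(-1/55616)) = -70541/(49849/7614 - 263613/55616) = -70541/382626301/211730112 = -70541*211730112/382626301 = -14935653830592/382626301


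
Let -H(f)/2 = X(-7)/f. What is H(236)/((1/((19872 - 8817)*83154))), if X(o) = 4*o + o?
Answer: 16087180725/59 ≈ 2.7266e+8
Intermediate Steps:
X(o) = 5*o
H(f) = 70/f (H(f) = -2*5*(-7)/f = -(-70)/f = 70/f)
H(236)/((1/((19872 - 8817)*83154))) = (70/236)/((1/((19872 - 8817)*83154))) = (70*(1/236))/(((1/83154)/11055)) = 35/(118*(((1/11055)*(1/83154)))) = 35/(118*(1/919267470)) = (35/118)*919267470 = 16087180725/59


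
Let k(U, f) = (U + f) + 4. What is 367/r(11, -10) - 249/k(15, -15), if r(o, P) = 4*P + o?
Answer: -8689/116 ≈ -74.905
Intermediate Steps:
k(U, f) = 4 + U + f
r(o, P) = o + 4*P
367/r(11, -10) - 249/k(15, -15) = 367/(11 + 4*(-10)) - 249/(4 + 15 - 15) = 367/(11 - 40) - 249/4 = 367/(-29) - 249*¼ = 367*(-1/29) - 249/4 = -367/29 - 249/4 = -8689/116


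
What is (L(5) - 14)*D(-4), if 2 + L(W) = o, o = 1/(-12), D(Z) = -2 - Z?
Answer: -193/6 ≈ -32.167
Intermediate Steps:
o = -1/12 ≈ -0.083333
L(W) = -25/12 (L(W) = -2 - 1/12 = -25/12)
(L(5) - 14)*D(-4) = (-25/12 - 14)*(-2 - 1*(-4)) = -193*(-2 + 4)/12 = -193/12*2 = -193/6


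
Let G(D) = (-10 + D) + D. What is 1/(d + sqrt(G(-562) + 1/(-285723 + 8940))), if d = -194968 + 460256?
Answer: 73427208504/19479357603481075 - I*sqrt(86874412463709)/19479357603481075 ≈ 3.7695e-6 - 4.7849e-10*I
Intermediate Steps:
G(D) = -10 + 2*D
d = 265288
1/(d + sqrt(G(-562) + 1/(-285723 + 8940))) = 1/(265288 + sqrt((-10 + 2*(-562)) + 1/(-285723 + 8940))) = 1/(265288 + sqrt((-10 - 1124) + 1/(-276783))) = 1/(265288 + sqrt(-1134 - 1/276783)) = 1/(265288 + sqrt(-313871923/276783)) = 1/(265288 + I*sqrt(86874412463709)/276783)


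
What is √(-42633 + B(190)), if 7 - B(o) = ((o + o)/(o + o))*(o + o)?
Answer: I*√43006 ≈ 207.38*I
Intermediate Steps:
B(o) = 7 - 2*o (B(o) = 7 - (o + o)/(o + o)*(o + o) = 7 - (2*o)/((2*o))*2*o = 7 - (2*o)*(1/(2*o))*2*o = 7 - 2*o)
√(-42633 + B(190)) = √(-42633 + (7 - 2*190)) = √(-42633 + (7 - 380)) = √(-42633 - 373) = √(-43006) = I*√43006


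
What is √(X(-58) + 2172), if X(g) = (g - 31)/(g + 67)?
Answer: √19459/3 ≈ 46.499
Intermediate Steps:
X(g) = (-31 + g)/(67 + g)
√(X(-58) + 2172) = √((-31 - 58)/(67 - 58) + 2172) = √(-89/9 + 2172) = √(19459/9) = √19459/3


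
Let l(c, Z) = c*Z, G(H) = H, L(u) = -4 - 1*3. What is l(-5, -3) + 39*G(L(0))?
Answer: -258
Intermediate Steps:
L(u) = -7 (L(u) = -4 - 3 = -7)
l(c, Z) = Z*c
l(-5, -3) + 39*G(L(0)) = -3*(-5) + 39*(-7) = 15 - 273 = -258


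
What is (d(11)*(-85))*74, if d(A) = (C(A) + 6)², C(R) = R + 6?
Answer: -3327410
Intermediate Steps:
C(R) = 6 + R
d(A) = (12 + A)² (d(A) = ((6 + A) + 6)² = (12 + A)²)
(d(11)*(-85))*74 = ((12 + 11)²*(-85))*74 = (23²*(-85))*74 = (529*(-85))*74 = -44965*74 = -3327410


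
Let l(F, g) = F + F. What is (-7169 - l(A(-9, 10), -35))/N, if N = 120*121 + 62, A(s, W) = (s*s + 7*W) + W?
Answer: -7491/14582 ≈ -0.51372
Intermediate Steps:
A(s, W) = s² + 8*W (A(s, W) = (s² + 7*W) + W = s² + 8*W)
l(F, g) = 2*F
N = 14582 (N = 14520 + 62 = 14582)
(-7169 - l(A(-9, 10), -35))/N = (-7169 - 2*((-9)² + 8*10))/14582 = (-7169 - 2*(81 + 80))*(1/14582) = (-7169 - 2*161)*(1/14582) = (-7169 - 1*322)*(1/14582) = (-7169 - 322)*(1/14582) = -7491*1/14582 = -7491/14582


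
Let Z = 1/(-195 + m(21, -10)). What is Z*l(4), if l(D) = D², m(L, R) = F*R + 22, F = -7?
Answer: -16/103 ≈ -0.15534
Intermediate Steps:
m(L, R) = 22 - 7*R (m(L, R) = -7*R + 22 = 22 - 7*R)
Z = -1/103 (Z = 1/(-195 + (22 - 7*(-10))) = 1/(-195 + (22 + 70)) = 1/(-195 + 92) = 1/(-103) = -1/103 ≈ -0.0097087)
Z*l(4) = -1/103*4² = -1/103*16 = -16/103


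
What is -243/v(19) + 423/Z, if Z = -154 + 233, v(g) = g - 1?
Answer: -1287/158 ≈ -8.1456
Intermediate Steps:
v(g) = -1 + g
Z = 79
-243/v(19) + 423/Z = -243/(-1 + 19) + 423/79 = -243/18 + 423*(1/79) = -243*1/18 + 423/79 = -27/2 + 423/79 = -1287/158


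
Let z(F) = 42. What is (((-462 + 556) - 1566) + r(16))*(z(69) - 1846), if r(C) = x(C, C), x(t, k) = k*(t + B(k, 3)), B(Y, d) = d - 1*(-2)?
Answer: 2049344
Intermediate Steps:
B(Y, d) = 2 + d (B(Y, d) = d + 2 = 2 + d)
x(t, k) = k*(5 + t) (x(t, k) = k*(t + (2 + 3)) = k*(t + 5) = k*(5 + t))
r(C) = C*(5 + C)
(((-462 + 556) - 1566) + r(16))*(z(69) - 1846) = (((-462 + 556) - 1566) + 16*(5 + 16))*(42 - 1846) = ((94 - 1566) + 16*21)*(-1804) = (-1472 + 336)*(-1804) = -1136*(-1804) = 2049344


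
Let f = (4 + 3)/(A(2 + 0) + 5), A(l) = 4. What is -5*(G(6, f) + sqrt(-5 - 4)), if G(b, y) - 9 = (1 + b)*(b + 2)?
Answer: -325 - 15*I ≈ -325.0 - 15.0*I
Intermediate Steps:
f = 7/9 (f = (4 + 3)/(4 + 5) = 7/9 ≈ 0.77778)
G(b, y) = 9 + (1 + b)*(2 + b) (G(b, y) = 9 + (1 + b)*(b + 2) = 9 + (1 + b)*(2 + b))
-5*(G(6, f) + sqrt(-5 - 4)) = -5*((11 + 6**2 + 3*6) + sqrt(-5 - 4)) = -5*((11 + 36 + 18) + sqrt(-9)) = -5*(65 + 3*I) = -325 - 15*I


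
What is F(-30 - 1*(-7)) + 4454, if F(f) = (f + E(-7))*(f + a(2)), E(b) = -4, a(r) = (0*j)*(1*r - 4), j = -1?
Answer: 5075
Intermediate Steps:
a(r) = 0 (a(r) = (0*(-1))*(1*r - 4) = 0*(r - 4) = 0*(-4 + r) = 0)
F(f) = f*(-4 + f) (F(f) = (f - 4)*(f + 0) = (-4 + f)*f = f*(-4 + f))
F(-30 - 1*(-7)) + 4454 = (-30 - 1*(-7))*(-4 + (-30 - 1*(-7))) + 4454 = (-30 + 7)*(-4 + (-30 + 7)) + 4454 = -23*(-4 - 23) + 4454 = -23*(-27) + 4454 = 621 + 4454 = 5075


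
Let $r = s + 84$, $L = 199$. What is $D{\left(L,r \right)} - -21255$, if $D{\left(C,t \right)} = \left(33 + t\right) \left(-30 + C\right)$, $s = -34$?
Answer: $35282$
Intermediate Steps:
$r = 50$ ($r = -34 + 84 = 50$)
$D{\left(C,t \right)} = \left(-30 + C\right) \left(33 + t\right)$
$D{\left(L,r \right)} - -21255 = \left(-990 - 1500 + 33 \cdot 199 + 199 \cdot 50\right) - -21255 = \left(-990 - 1500 + 6567 + 9950\right) + 21255 = 14027 + 21255 = 35282$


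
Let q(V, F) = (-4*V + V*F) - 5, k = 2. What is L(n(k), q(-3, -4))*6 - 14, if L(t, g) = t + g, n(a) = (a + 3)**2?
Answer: 250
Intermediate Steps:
q(V, F) = -5 - 4*V + F*V (q(V, F) = (-4*V + F*V) - 5 = -5 - 4*V + F*V)
n(a) = (3 + a)**2
L(t, g) = g + t
L(n(k), q(-3, -4))*6 - 14 = ((-5 - 4*(-3) - 4*(-3)) + (3 + 2)**2)*6 - 14 = ((-5 + 12 + 12) + 5**2)*6 - 14 = (19 + 25)*6 - 14 = 44*6 - 14 = 264 - 14 = 250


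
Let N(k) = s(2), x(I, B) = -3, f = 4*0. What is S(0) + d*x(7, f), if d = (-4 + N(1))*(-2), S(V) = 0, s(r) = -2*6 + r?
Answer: -84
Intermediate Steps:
f = 0
s(r) = -12 + r
N(k) = -10 (N(k) = -12 + 2 = -10)
d = 28 (d = (-4 - 10)*(-2) = -14*(-2) = 28)
S(0) + d*x(7, f) = 0 + 28*(-3) = 0 - 84 = -84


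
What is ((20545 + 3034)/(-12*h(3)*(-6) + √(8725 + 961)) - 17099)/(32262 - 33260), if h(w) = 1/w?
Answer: 78168893/4545890 - 23579*√9686/9091780 ≈ 16.940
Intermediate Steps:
((20545 + 3034)/(-12*h(3)*(-6) + √(8725 + 961)) - 17099)/(32262 - 33260) = ((20545 + 3034)/(-12/3*(-6) + √(8725 + 961)) - 17099)/(32262 - 33260) = (23579/(-12*⅓*(-6) + √9686) - 17099)/(-998) = (23579/(-4*(-6) + √9686) - 17099)*(-1/998) = (23579/(24 + √9686) - 17099)*(-1/998) = (-17099 + 23579/(24 + √9686))*(-1/998) = 17099/998 - 23579/(998*(24 + √9686))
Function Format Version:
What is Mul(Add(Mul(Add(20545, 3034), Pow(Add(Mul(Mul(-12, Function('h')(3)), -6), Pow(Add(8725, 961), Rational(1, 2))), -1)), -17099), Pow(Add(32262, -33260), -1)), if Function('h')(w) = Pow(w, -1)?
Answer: Add(Rational(78168893, 4545890), Mul(Rational(-23579, 9091780), Pow(9686, Rational(1, 2)))) ≈ 16.940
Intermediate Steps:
Mul(Add(Mul(Add(20545, 3034), Pow(Add(Mul(Mul(-12, Function('h')(3)), -6), Pow(Add(8725, 961), Rational(1, 2))), -1)), -17099), Pow(Add(32262, -33260), -1)) = Mul(Add(Mul(Add(20545, 3034), Pow(Add(Mul(Mul(-12, Pow(3, -1)), -6), Pow(Add(8725, 961), Rational(1, 2))), -1)), -17099), Pow(Add(32262, -33260), -1)) = Mul(Add(Mul(23579, Pow(Add(Mul(Mul(-12, Rational(1, 3)), -6), Pow(9686, Rational(1, 2))), -1)), -17099), Pow(-998, -1)) = Mul(Add(Mul(23579, Pow(Add(Mul(-4, -6), Pow(9686, Rational(1, 2))), -1)), -17099), Rational(-1, 998)) = Mul(Add(Mul(23579, Pow(Add(24, Pow(9686, Rational(1, 2))), -1)), -17099), Rational(-1, 998)) = Mul(Add(-17099, Mul(23579, Pow(Add(24, Pow(9686, Rational(1, 2))), -1))), Rational(-1, 998)) = Add(Rational(17099, 998), Mul(Rational(-23579, 998), Pow(Add(24, Pow(9686, Rational(1, 2))), -1)))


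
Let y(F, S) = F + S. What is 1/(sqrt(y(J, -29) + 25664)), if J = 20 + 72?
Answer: sqrt(25727)/25727 ≈ 0.0062346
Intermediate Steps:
J = 92
1/(sqrt(y(J, -29) + 25664)) = 1/(sqrt((92 - 29) + 25664)) = 1/(sqrt(63 + 25664)) = 1/(sqrt(25727)) = sqrt(25727)/25727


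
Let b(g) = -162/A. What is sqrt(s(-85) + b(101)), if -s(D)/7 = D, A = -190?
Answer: sqrt(5377570)/95 ≈ 24.410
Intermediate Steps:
b(g) = 81/95 (b(g) = -162/(-190) = -162*(-1/190) = 81/95)
s(D) = -7*D
sqrt(s(-85) + b(101)) = sqrt(-7*(-85) + 81/95) = sqrt(595 + 81/95) = sqrt(56606/95) = sqrt(5377570)/95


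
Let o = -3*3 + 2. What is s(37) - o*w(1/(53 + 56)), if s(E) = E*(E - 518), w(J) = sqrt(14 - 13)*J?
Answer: -1939866/109 ≈ -17797.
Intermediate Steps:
o = -7 (o = -9 + 2 = -7)
w(J) = J (w(J) = sqrt(1)*J = 1*J = J)
s(E) = E*(-518 + E)
s(37) - o*w(1/(53 + 56)) = 37*(-518 + 37) - (-7)/(53 + 56) = 37*(-481) - (-7)/109 = -17797 - (-7)/109 = -17797 - 1*(-7/109) = -17797 + 7/109 = -1939866/109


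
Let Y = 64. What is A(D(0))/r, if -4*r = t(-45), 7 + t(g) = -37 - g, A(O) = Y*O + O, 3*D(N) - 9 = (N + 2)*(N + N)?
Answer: -780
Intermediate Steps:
D(N) = 3 + 2*N*(2 + N)/3 (D(N) = 3 + ((N + 2)*(N + N))/3 = 3 + ((2 + N)*(2*N))/3 = 3 + (2*N*(2 + N))/3 = 3 + 2*N*(2 + N)/3)
A(O) = 65*O (A(O) = 64*O + O = 65*O)
t(g) = -44 - g (t(g) = -7 + (-37 - g) = -44 - g)
r = -¼ (r = -(-44 - 1*(-45))/4 = -(-44 + 45)/4 = -¼*1 = -¼ ≈ -0.25000)
A(D(0))/r = (65*(3 + (⅔)*0² + (4/3)*0))/(-¼) = (65*(3 + (⅔)*0 + 0))*(-4) = (65*(3 + 0 + 0))*(-4) = (65*3)*(-4) = 195*(-4) = -780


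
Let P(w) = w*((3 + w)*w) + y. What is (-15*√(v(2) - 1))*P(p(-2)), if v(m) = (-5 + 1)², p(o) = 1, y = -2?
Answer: -30*√15 ≈ -116.19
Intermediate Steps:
P(w) = -2 + w²*(3 + w) (P(w) = w*((3 + w)*w) - 2 = w*(w*(3 + w)) - 2 = w²*(3 + w) - 2 = -2 + w²*(3 + w))
v(m) = 16 (v(m) = (-4)² = 16)
(-15*√(v(2) - 1))*P(p(-2)) = (-15*√(16 - 1))*(-2 + 1³ + 3*1²) = (-15*√15)*(-2 + 1 + 3*1) = (-15*√15)*(-2 + 1 + 3) = -15*√15*2 = -30*√15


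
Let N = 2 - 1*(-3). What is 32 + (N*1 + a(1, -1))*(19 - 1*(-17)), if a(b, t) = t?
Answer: 176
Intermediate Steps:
N = 5 (N = 2 + 3 = 5)
32 + (N*1 + a(1, -1))*(19 - 1*(-17)) = 32 + (5*1 - 1)*(19 - 1*(-17)) = 32 + (5 - 1)*(19 + 17) = 32 + 4*36 = 32 + 144 = 176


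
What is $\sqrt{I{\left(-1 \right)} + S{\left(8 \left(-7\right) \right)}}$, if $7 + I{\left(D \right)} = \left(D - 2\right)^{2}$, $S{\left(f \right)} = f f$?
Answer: $\sqrt{3138} \approx 56.018$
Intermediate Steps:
$S{\left(f \right)} = f^{2}$
$I{\left(D \right)} = -7 + \left(-2 + D\right)^{2}$ ($I{\left(D \right)} = -7 + \left(D - 2\right)^{2} = -7 + \left(-2 + D\right)^{2}$)
$\sqrt{I{\left(-1 \right)} + S{\left(8 \left(-7\right) \right)}} = \sqrt{\left(-7 + \left(-2 - 1\right)^{2}\right) + \left(8 \left(-7\right)\right)^{2}} = \sqrt{\left(-7 + \left(-3\right)^{2}\right) + \left(-56\right)^{2}} = \sqrt{\left(-7 + 9\right) + 3136} = \sqrt{2 + 3136} = \sqrt{3138}$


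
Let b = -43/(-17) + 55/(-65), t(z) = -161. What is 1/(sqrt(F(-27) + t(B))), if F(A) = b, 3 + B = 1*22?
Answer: -I*sqrt(7781189)/35209 ≈ -0.079226*I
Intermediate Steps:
B = 19 (B = -3 + 1*22 = -3 + 22 = 19)
b = 372/221 (b = -43*(-1/17) + 55*(-1/65) = 43/17 - 11/13 = 372/221 ≈ 1.6833)
F(A) = 372/221
1/(sqrt(F(-27) + t(B))) = 1/(sqrt(372/221 - 161)) = 1/(sqrt(-35209/221)) = 1/(I*sqrt(7781189)/221) = -I*sqrt(7781189)/35209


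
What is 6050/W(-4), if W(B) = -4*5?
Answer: -605/2 ≈ -302.50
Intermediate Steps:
W(B) = -20
6050/W(-4) = 6050/(-20) = -1/20*6050 = -605/2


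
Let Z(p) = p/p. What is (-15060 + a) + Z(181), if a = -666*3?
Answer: -17057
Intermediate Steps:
Z(p) = 1
a = -1998
(-15060 + a) + Z(181) = (-15060 - 1998) + 1 = -17058 + 1 = -17057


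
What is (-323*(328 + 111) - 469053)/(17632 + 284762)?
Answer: -305425/151197 ≈ -2.0200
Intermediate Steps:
(-323*(328 + 111) - 469053)/(17632 + 284762) = (-323*439 - 469053)/302394 = (-141797 - 469053)*(1/302394) = -610850*1/302394 = -305425/151197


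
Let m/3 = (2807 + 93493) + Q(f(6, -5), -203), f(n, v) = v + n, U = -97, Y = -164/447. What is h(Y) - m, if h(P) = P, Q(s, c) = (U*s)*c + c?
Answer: -155271872/447 ≈ -3.4736e+5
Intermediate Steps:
Y = -164/447 (Y = -164*1/447 = -164/447 ≈ -0.36689)
f(n, v) = n + v
Q(s, c) = c - 97*c*s (Q(s, c) = (-97*s)*c + c = -97*c*s + c = c - 97*c*s)
m = 347364 (m = 3*((2807 + 93493) - 203*(1 - 97*(6 - 5))) = 3*(96300 - 203*(1 - 97*1)) = 3*(96300 - 203*(1 - 97)) = 3*(96300 - 203*(-96)) = 3*(96300 + 19488) = 3*115788 = 347364)
h(Y) - m = -164/447 - 1*347364 = -164/447 - 347364 = -155271872/447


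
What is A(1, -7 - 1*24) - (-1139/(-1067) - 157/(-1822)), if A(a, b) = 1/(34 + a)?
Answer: -76553121/68042590 ≈ -1.1251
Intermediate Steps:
A(1, -7 - 1*24) - (-1139/(-1067) - 157/(-1822)) = 1/(34 + 1) - (-1139/(-1067) - 157/(-1822)) = 1/35 - (-1139*(-1/1067) - 157*(-1/1822)) = 1/35 - (1139/1067 + 157/1822) = 1/35 - 1*2242777/1944074 = 1/35 - 2242777/1944074 = -76553121/68042590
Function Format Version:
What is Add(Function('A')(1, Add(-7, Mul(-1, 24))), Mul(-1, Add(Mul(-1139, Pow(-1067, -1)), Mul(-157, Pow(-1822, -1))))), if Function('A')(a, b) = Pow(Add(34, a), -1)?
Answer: Rational(-76553121, 68042590) ≈ -1.1251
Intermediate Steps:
Add(Function('A')(1, Add(-7, Mul(-1, 24))), Mul(-1, Add(Mul(-1139, Pow(-1067, -1)), Mul(-157, Pow(-1822, -1))))) = Add(Pow(Add(34, 1), -1), Mul(-1, Add(Mul(-1139, Pow(-1067, -1)), Mul(-157, Pow(-1822, -1))))) = Add(Pow(35, -1), Mul(-1, Add(Mul(-1139, Rational(-1, 1067)), Mul(-157, Rational(-1, 1822))))) = Add(Rational(1, 35), Mul(-1, Add(Rational(1139, 1067), Rational(157, 1822)))) = Add(Rational(1, 35), Mul(-1, Rational(2242777, 1944074))) = Add(Rational(1, 35), Rational(-2242777, 1944074)) = Rational(-76553121, 68042590)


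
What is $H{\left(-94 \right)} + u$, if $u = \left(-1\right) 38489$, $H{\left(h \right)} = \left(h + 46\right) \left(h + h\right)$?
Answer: $-29465$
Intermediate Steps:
$H{\left(h \right)} = 2 h \left(46 + h\right)$ ($H{\left(h \right)} = \left(46 + h\right) 2 h = 2 h \left(46 + h\right)$)
$u = -38489$
$H{\left(-94 \right)} + u = 2 \left(-94\right) \left(46 - 94\right) - 38489 = 2 \left(-94\right) \left(-48\right) - 38489 = 9024 - 38489 = -29465$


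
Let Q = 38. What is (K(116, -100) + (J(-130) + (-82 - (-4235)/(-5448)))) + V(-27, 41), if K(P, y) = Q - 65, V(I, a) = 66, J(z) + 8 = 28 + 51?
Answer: 148309/5448 ≈ 27.223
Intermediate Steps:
J(z) = 71 (J(z) = -8 + (28 + 51) = -8 + 79 = 71)
K(P, y) = -27 (K(P, y) = 38 - 65 = -27)
(K(116, -100) + (J(-130) + (-82 - (-4235)/(-5448)))) + V(-27, 41) = (-27 + (71 + (-82 - (-4235)/(-5448)))) + 66 = (-27 + (71 + (-82 - (-4235)*(-1)/5448))) + 66 = (-27 + (71 + (-82 - 1*4235/5448))) + 66 = (-27 + (71 + (-82 - 4235/5448))) + 66 = (-27 + (71 - 450971/5448)) + 66 = (-27 - 64163/5448) + 66 = -211259/5448 + 66 = 148309/5448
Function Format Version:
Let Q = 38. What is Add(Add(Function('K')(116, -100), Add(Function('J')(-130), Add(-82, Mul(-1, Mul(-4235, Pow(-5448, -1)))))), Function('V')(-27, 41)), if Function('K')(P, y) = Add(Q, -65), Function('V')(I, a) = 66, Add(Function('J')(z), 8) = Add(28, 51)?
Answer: Rational(148309, 5448) ≈ 27.223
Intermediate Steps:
Function('J')(z) = 71 (Function('J')(z) = Add(-8, Add(28, 51)) = Add(-8, 79) = 71)
Function('K')(P, y) = -27 (Function('K')(P, y) = Add(38, -65) = -27)
Add(Add(Function('K')(116, -100), Add(Function('J')(-130), Add(-82, Mul(-1, Mul(-4235, Pow(-5448, -1)))))), Function('V')(-27, 41)) = Add(Add(-27, Add(71, Add(-82, Mul(-1, Mul(-4235, Pow(-5448, -1)))))), 66) = Add(Add(-27, Add(71, Add(-82, Mul(-1, Mul(-4235, Rational(-1, 5448)))))), 66) = Add(Add(-27, Add(71, Add(-82, Mul(-1, Rational(4235, 5448))))), 66) = Add(Add(-27, Add(71, Add(-82, Rational(-4235, 5448)))), 66) = Add(Add(-27, Add(71, Rational(-450971, 5448))), 66) = Add(Add(-27, Rational(-64163, 5448)), 66) = Add(Rational(-211259, 5448), 66) = Rational(148309, 5448)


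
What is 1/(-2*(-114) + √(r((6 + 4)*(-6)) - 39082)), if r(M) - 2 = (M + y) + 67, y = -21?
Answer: 114/45539 - I*√39094/91078 ≈ 0.0025034 - 0.0021709*I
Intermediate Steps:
r(M) = 48 + M (r(M) = 2 + ((M - 21) + 67) = 2 + ((-21 + M) + 67) = 2 + (46 + M) = 48 + M)
1/(-2*(-114) + √(r((6 + 4)*(-6)) - 39082)) = 1/(-2*(-114) + √((48 + (6 + 4)*(-6)) - 39082)) = 1/(228 + √((48 + 10*(-6)) - 39082)) = 1/(228 + √((48 - 60) - 39082)) = 1/(228 + √(-12 - 39082)) = 1/(228 + √(-39094)) = 1/(228 + I*√39094)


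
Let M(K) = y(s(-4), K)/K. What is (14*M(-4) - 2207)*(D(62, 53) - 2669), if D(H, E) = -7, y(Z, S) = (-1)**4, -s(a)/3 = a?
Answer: 5915298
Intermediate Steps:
s(a) = -3*a
y(Z, S) = 1
M(K) = 1/K
(14*M(-4) - 2207)*(D(62, 53) - 2669) = (14/(-4) - 2207)*(-7 - 2669) = (14*(-1/4) - 2207)*(-2676) = (-7/2 - 2207)*(-2676) = -4421/2*(-2676) = 5915298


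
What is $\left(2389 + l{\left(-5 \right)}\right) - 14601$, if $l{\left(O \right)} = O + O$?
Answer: $-12222$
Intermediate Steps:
$l{\left(O \right)} = 2 O$
$\left(2389 + l{\left(-5 \right)}\right) - 14601 = \left(2389 + 2 \left(-5\right)\right) - 14601 = \left(2389 - 10\right) - 14601 = 2379 - 14601 = -12222$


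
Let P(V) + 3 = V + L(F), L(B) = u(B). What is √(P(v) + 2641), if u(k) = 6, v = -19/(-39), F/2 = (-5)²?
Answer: √4022265/39 ≈ 51.425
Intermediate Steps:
F = 50 (F = 2*(-5)² = 2*25 = 50)
v = 19/39 (v = -19*(-1/39) = 19/39 ≈ 0.48718)
L(B) = 6
P(V) = 3 + V (P(V) = -3 + (V + 6) = -3 + (6 + V) = 3 + V)
√(P(v) + 2641) = √((3 + 19/39) + 2641) = √(136/39 + 2641) = √(103135/39) = √4022265/39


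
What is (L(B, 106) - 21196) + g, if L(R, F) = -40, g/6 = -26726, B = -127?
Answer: -181592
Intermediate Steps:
g = -160356 (g = 6*(-26726) = -160356)
(L(B, 106) - 21196) + g = (-40 - 21196) - 160356 = -21236 - 160356 = -181592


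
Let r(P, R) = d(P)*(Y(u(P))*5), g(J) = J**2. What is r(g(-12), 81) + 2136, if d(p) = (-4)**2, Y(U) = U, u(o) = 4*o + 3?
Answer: 48456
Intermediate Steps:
u(o) = 3 + 4*o
d(p) = 16
r(P, R) = 240 + 320*P (r(P, R) = 16*((3 + 4*P)*5) = 16*(15 + 20*P) = 240 + 320*P)
r(g(-12), 81) + 2136 = (240 + 320*(-12)**2) + 2136 = (240 + 320*144) + 2136 = (240 + 46080) + 2136 = 46320 + 2136 = 48456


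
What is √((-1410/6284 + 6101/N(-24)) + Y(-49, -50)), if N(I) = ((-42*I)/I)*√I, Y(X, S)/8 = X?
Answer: √(-6830390394072 + 210805253974*I*√6)/131964 ≈ 0.74806 + 19.819*I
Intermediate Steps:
Y(X, S) = 8*X
N(I) = -42*√I
√((-1410/6284 + 6101/N(-24)) + Y(-49, -50)) = √((-1410/6284 + 6101/((-84*I*√6))) + 8*(-49)) = √((-1410*1/6284 + 6101/((-84*I*√6))) - 392) = √((-705/3142 + 6101/((-84*I*√6))) - 392) = √((-705/3142 + 6101*(I*√6/504)) - 392) = √((-705/3142 + 6101*I*√6/504) - 392) = √(-1232369/3142 + 6101*I*√6/504)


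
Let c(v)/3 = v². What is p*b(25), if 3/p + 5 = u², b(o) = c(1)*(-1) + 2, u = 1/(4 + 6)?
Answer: 300/499 ≈ 0.60120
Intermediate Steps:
u = ⅒ (u = 1/10 = ⅒ ≈ 0.10000)
c(v) = 3*v²
b(o) = -1 (b(o) = (3*1²)*(-1) + 2 = (3*1)*(-1) + 2 = 3*(-1) + 2 = -3 + 2 = -1)
p = -300/499 (p = 3/(-5 + (⅒)²) = 3/(-5 + 1/100) = 3/(-499/100) = 3*(-100/499) = -300/499 ≈ -0.60120)
p*b(25) = -300/499*(-1) = 300/499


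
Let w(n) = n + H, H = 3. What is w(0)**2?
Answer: 9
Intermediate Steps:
w(n) = 3 + n (w(n) = n + 3 = 3 + n)
w(0)**2 = (3 + 0)**2 = 3**2 = 9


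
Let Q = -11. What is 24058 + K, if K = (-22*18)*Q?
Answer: 28414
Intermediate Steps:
K = 4356 (K = -22*18*(-11) = -396*(-11) = 4356)
24058 + K = 24058 + 4356 = 28414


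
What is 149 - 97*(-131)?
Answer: 12856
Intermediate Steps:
149 - 97*(-131) = 149 + 12707 = 12856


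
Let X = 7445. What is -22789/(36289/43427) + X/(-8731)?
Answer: -8640973322698/316839259 ≈ -27272.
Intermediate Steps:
-22789/(36289/43427) + X/(-8731) = -22789/(36289/43427) + 7445/(-8731) = -22789/(36289*(1/43427)) + 7445*(-1/8731) = -22789/36289/43427 - 7445/8731 = -22789*43427/36289 - 7445/8731 = -989657903/36289 - 7445/8731 = -8640973322698/316839259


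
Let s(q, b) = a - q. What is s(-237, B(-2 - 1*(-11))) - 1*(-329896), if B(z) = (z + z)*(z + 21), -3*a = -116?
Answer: 990515/3 ≈ 3.3017e+5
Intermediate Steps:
a = 116/3 (a = -⅓*(-116) = 116/3 ≈ 38.667)
B(z) = 2*z*(21 + z) (B(z) = (2*z)*(21 + z) = 2*z*(21 + z))
s(q, b) = 116/3 - q
s(-237, B(-2 - 1*(-11))) - 1*(-329896) = (116/3 - 1*(-237)) - 1*(-329896) = (116/3 + 237) + 329896 = 827/3 + 329896 = 990515/3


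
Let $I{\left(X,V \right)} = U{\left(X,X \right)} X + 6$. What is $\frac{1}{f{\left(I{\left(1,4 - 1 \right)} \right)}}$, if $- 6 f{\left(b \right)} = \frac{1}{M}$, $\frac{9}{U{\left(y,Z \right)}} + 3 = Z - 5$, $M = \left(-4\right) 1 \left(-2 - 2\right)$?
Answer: $-96$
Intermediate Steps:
$M = 16$ ($M = \left(-4\right) \left(-4\right) = 16$)
$U{\left(y,Z \right)} = \frac{9}{-8 + Z}$ ($U{\left(y,Z \right)} = \frac{9}{-3 + \left(Z - 5\right)} = \frac{9}{-3 + \left(-5 + Z\right)} = \frac{9}{-8 + Z}$)
$I{\left(X,V \right)} = 6 + \frac{9 X}{-8 + X}$ ($I{\left(X,V \right)} = \frac{9}{-8 + X} X + 6 = \frac{9 X}{-8 + X} + 6 = 6 + \frac{9 X}{-8 + X}$)
$f{\left(b \right)} = - \frac{1}{96}$ ($f{\left(b \right)} = - \frac{1}{6 \cdot 16} = \left(- \frac{1}{6}\right) \frac{1}{16} = - \frac{1}{96}$)
$\frac{1}{f{\left(I{\left(1,4 - 1 \right)} \right)}} = \frac{1}{- \frac{1}{96}} = -96$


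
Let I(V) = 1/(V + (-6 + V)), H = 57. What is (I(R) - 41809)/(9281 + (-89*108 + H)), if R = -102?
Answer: 8779891/57540 ≈ 152.59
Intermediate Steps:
I(V) = 1/(-6 + 2*V)
(I(R) - 41809)/(9281 + (-89*108 + H)) = (1/(2*(-3 - 102)) - 41809)/(9281 + (-89*108 + 57)) = ((1/2)/(-105) - 41809)/(9281 + (-9612 + 57)) = ((1/2)*(-1/105) - 41809)/(9281 - 9555) = (-1/210 - 41809)/(-274) = -8779891/210*(-1/274) = 8779891/57540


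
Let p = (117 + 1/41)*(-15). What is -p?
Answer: 71970/41 ≈ 1755.4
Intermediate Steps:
p = -71970/41 (p = (117 + 1/41)*(-15) = (4798/41)*(-15) = -71970/41 ≈ -1755.4)
-p = -1*(-71970/41) = 71970/41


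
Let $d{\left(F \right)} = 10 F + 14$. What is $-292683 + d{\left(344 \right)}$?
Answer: $-289229$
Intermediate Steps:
$d{\left(F \right)} = 14 + 10 F$
$-292683 + d{\left(344 \right)} = -292683 + \left(14 + 10 \cdot 344\right) = -292683 + \left(14 + 3440\right) = -292683 + 3454 = -289229$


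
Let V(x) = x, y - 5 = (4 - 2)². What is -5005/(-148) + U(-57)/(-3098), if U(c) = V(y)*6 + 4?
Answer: 7748453/229252 ≈ 33.799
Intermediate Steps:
y = 9 (y = 5 + (4 - 2)² = 5 + 2² = 5 + 4 = 9)
U(c) = 58 (U(c) = 9*6 + 4 = 54 + 4 = 58)
-5005/(-148) + U(-57)/(-3098) = -5005/(-148) + 58/(-3098) = -5005*(-1/148) + 58*(-1/3098) = 5005/148 - 29/1549 = 7748453/229252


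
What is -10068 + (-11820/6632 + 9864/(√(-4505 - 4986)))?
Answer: -16695699/1658 - 9864*I*√9491/9491 ≈ -10070.0 - 101.25*I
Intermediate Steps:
-10068 + (-11820/6632 + 9864/(√(-4505 - 4986))) = -10068 + (-11820*1/6632 + 9864/(√(-9491))) = -10068 + (-2955/1658 + 9864/((I*√9491))) = -10068 + (-2955/1658 + 9864*(-I*√9491/9491)) = -10068 + (-2955/1658 - 9864*I*√9491/9491) = -16695699/1658 - 9864*I*√9491/9491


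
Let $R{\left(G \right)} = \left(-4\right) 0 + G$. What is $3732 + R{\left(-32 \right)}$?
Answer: $3700$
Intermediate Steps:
$R{\left(G \right)} = G$ ($R{\left(G \right)} = 0 + G = G$)
$3732 + R{\left(-32 \right)} = 3732 - 32 = 3700$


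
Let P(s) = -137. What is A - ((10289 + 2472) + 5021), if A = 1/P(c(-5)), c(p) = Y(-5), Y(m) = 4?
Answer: -2436135/137 ≈ -17782.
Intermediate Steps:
c(p) = 4
A = -1/137 (A = 1/(-137) = -1/137 ≈ -0.0072993)
A - ((10289 + 2472) + 5021) = -1/137 - ((10289 + 2472) + 5021) = -1/137 - (12761 + 5021) = -1/137 - 1*17782 = -1/137 - 17782 = -2436135/137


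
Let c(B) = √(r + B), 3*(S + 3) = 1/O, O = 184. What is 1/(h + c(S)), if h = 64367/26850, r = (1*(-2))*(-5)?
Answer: -79499681700/41614030181 + 120153750*√533370/41614030181 ≈ 0.19828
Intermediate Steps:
r = 10 (r = -2*(-5) = 10)
S = -1655/552 (S = -3 + (⅓)/184 = -3 + (⅓)*(1/184) = -3 + 1/552 = -1655/552 ≈ -2.9982)
c(B) = √(10 + B)
h = 64367/26850 (h = 64367*(1/26850) = 64367/26850 ≈ 2.3973)
1/(h + c(S)) = 1/(64367/26850 + √(10 - 1655/552)) = 1/(64367/26850 + √(3865/552)) = 1/(64367/26850 + √533370/276)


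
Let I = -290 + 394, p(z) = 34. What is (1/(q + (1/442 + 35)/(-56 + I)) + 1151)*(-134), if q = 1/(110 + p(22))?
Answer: -7235162902/46855 ≈ -1.5442e+5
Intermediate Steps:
q = 1/144 (q = 1/(110 + 34) = 1/144 ≈ 0.0069444)
I = 104
(1/(q + (1/442 + 35)/(-56 + I)) + 1151)*(-134) = (1/(1/144 + (1/442 + 35)/(-56 + 104)) + 1151)*(-134) = (1/(1/144 + (1/442 + 35)/48) + 1151)*(-134) = (1/(1/144 + (15471/442)*(1/48)) + 1151)*(-134) = (1/(1/144 + 5157/7072) + 1151)*(-134) = (1/(46855/63648) + 1151)*(-134) = (63648/46855 + 1151)*(-134) = (53993753/46855)*(-134) = -7235162902/46855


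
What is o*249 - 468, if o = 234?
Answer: 57798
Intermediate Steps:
o*249 - 468 = 234*249 - 468 = 58266 - 468 = 57798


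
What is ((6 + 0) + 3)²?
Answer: 81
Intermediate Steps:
((6 + 0) + 3)² = (6 + 3)² = 9² = 81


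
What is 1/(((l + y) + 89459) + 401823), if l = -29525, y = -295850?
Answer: 1/165907 ≈ 6.0275e-6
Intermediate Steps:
1/(((l + y) + 89459) + 401823) = 1/(((-29525 - 295850) + 89459) + 401823) = 1/((-325375 + 89459) + 401823) = 1/(-235916 + 401823) = 1/165907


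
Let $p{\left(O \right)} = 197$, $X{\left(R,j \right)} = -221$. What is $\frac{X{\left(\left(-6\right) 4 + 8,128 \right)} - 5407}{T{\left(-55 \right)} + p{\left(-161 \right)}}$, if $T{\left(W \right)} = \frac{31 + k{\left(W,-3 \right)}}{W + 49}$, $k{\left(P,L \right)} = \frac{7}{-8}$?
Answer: $- \frac{270144}{9215} \approx -29.316$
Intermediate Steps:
$k{\left(P,L \right)} = - \frac{7}{8}$ ($k{\left(P,L \right)} = 7 \left(- \frac{1}{8}\right) = - \frac{7}{8}$)
$T{\left(W \right)} = \frac{241}{8 \left(49 + W\right)}$ ($T{\left(W \right)} = \frac{31 - \frac{7}{8}}{W + 49} = \frac{241}{8 \left(49 + W\right)}$)
$\frac{X{\left(\left(-6\right) 4 + 8,128 \right)} - 5407}{T{\left(-55 \right)} + p{\left(-161 \right)}} = \frac{-221 - 5407}{\frac{241}{8 \left(49 - 55\right)} + 197} = - \frac{5628}{\frac{241}{8 \left(-6\right)} + 197} = - \frac{5628}{\frac{241}{8} \left(- \frac{1}{6}\right) + 197} = - \frac{5628}{- \frac{241}{48} + 197} = - \frac{5628}{\frac{9215}{48}} = \left(-5628\right) \frac{48}{9215} = - \frac{270144}{9215}$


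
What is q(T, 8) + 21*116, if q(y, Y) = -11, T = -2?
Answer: 2425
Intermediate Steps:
q(T, 8) + 21*116 = -11 + 21*116 = -11 + 2436 = 2425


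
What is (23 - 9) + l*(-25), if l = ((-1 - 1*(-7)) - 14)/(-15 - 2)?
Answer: 38/17 ≈ 2.2353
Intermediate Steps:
l = 8/17 (l = ((-1 + 7) - 14)/(-17) = (6 - 14)*(-1/17) = -8*(-1/17) = 8/17 ≈ 0.47059)
(23 - 9) + l*(-25) = (23 - 9) + (8/17)*(-25) = 14 - 200/17 = 38/17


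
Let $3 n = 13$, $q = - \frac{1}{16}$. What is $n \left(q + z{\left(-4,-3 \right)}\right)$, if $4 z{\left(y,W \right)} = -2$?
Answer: $- \frac{39}{16} \approx -2.4375$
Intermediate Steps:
$z{\left(y,W \right)} = - \frac{1}{2}$ ($z{\left(y,W \right)} = \frac{1}{4} \left(-2\right) = - \frac{1}{2}$)
$q = - \frac{1}{16}$ ($q = \left(-1\right) \frac{1}{16} = - \frac{1}{16} \approx -0.0625$)
$n = \frac{13}{3}$ ($n = \frac{1}{3} \cdot 13 = \frac{13}{3} \approx 4.3333$)
$n \left(q + z{\left(-4,-3 \right)}\right) = \frac{13 \left(- \frac{1}{16} - \frac{1}{2}\right)}{3} = \frac{13}{3} \left(- \frac{9}{16}\right) = - \frac{39}{16}$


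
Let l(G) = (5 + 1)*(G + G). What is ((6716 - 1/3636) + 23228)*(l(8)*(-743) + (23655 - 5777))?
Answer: -2909721335675/1818 ≈ -1.6005e+9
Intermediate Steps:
l(G) = 12*G (l(G) = 6*(2*G) = 12*G)
((6716 - 1/3636) + 23228)*(l(8)*(-743) + (23655 - 5777)) = ((6716 - 1/3636) + 23228)*((12*8)*(-743) + (23655 - 5777)) = ((6716 - 1*1/3636) + 23228)*(96*(-743) + 17878) = ((6716 - 1/3636) + 23228)*(-71328 + 17878) = (24419375/3636 + 23228)*(-53450) = (108876383/3636)*(-53450) = -2909721335675/1818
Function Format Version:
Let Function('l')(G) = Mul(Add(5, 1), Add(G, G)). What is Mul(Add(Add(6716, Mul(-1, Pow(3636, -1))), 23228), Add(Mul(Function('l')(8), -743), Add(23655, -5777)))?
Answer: Rational(-2909721335675, 1818) ≈ -1.6005e+9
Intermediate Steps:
Function('l')(G) = Mul(12, G) (Function('l')(G) = Mul(6, Mul(2, G)) = Mul(12, G))
Mul(Add(Add(6716, Mul(-1, Pow(3636, -1))), 23228), Add(Mul(Function('l')(8), -743), Add(23655, -5777))) = Mul(Add(Add(6716, Mul(-1, Pow(3636, -1))), 23228), Add(Mul(Mul(12, 8), -743), Add(23655, -5777))) = Mul(Add(Add(6716, Mul(-1, Rational(1, 3636))), 23228), Add(Mul(96, -743), 17878)) = Mul(Add(Add(6716, Rational(-1, 3636)), 23228), Add(-71328, 17878)) = Mul(Add(Rational(24419375, 3636), 23228), -53450) = Mul(Rational(108876383, 3636), -53450) = Rational(-2909721335675, 1818)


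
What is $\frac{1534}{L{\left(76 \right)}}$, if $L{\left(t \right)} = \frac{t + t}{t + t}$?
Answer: $1534$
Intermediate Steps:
$L{\left(t \right)} = 1$ ($L{\left(t \right)} = \frac{2 t}{2 t} = 2 t \frac{1}{2 t} = 1$)
$\frac{1534}{L{\left(76 \right)}} = \frac{1534}{1} = 1534 \cdot 1 = 1534$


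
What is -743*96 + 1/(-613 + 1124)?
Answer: -36448607/511 ≈ -71328.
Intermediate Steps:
-743*96 + 1/(-613 + 1124) = -71328 + 1/511 = -36448607/511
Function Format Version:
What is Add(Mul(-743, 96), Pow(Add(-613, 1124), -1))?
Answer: Rational(-36448607, 511) ≈ -71328.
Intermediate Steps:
Add(Mul(-743, 96), Pow(Add(-613, 1124), -1)) = Add(-71328, Pow(511, -1)) = Add(-71328, Rational(1, 511)) = Rational(-36448607, 511)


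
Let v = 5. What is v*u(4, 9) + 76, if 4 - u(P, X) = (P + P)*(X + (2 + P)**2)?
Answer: -1704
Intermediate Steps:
u(P, X) = 4 - 2*P*(X + (2 + P)**2) (u(P, X) = 4 - (P + P)*(X + (2 + P)**2) = 4 - 2*P*(X + (2 + P)**2))
v*u(4, 9) + 76 = 5*(4 - 2*4*9 - 2*4*(2 + 4)**2) + 76 = 5*(4 - 72 - 2*4*6**2) + 76 = 5*(4 - 72 - 2*4*36) + 76 = 5*(4 - 72 - 288) + 76 = 5*(-356) + 76 = -1780 + 76 = -1704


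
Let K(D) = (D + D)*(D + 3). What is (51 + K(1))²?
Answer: 3481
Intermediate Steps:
K(D) = 2*D*(3 + D) (K(D) = (2*D)*(3 + D) = 2*D*(3 + D))
(51 + K(1))² = (51 + 2*1*(3 + 1))² = (51 + 2*1*4)² = (51 + 8)² = 59² = 3481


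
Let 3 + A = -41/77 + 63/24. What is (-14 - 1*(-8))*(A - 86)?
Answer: 160605/308 ≈ 521.44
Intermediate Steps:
A = -559/616 (A = -3 + (-41/77 + 63/24) = -3 + (-41*1/77 + 63*(1/24)) = -3 + (-41/77 + 21/8) = -3 + 1289/616 = -559/616 ≈ -0.90747)
(-14 - 1*(-8))*(A - 86) = (-14 - 1*(-8))*(-559/616 - 86) = (-14 + 8)*(-53535/616) = -6*(-53535/616) = 160605/308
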